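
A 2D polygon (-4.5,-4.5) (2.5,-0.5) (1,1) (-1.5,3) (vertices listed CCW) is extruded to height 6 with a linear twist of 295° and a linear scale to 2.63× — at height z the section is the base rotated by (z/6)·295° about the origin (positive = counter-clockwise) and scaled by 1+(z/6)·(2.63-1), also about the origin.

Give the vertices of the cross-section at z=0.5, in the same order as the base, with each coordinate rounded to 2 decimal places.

Cross-section at z=0.5: (-2.52,-6.77) (2.82,0.66) (0.56,1.51) (-2.97,2.39)

t = z/height = 0.5/6 = 0.0833333
s = 1 + (scale-1)·z/height = 1 + (2.63-1)·0.5/6 = 1.135833
θ = twist·z/height = 295°·0.5/6 = 24.5833° = 0.429060 rad
cos θ = 0.909357, sin θ = 0.416016 (intermediates below are computed at full precision and shown rounded to 5 d.p.)
v1: (-4.5,-4.5) → rotate → (-2.22003,-5.96418) → ×s → (-2.52159,-6.77432) → (-2.52,-6.77)
v2: (2.5,-0.5) → rotate → (2.48140,0.58536) → ×s → (2.81846,0.66487) → (2.82,0.66)
v3: (1,1) → rotate → (0.49334,1.32537) → ×s → (0.56035,1.50540) → (0.56,1.51)
v4: (-1.5,3) → rotate → (-2.61208,2.10405) → ×s → (-2.96689,2.38985) → (-2.97,2.39)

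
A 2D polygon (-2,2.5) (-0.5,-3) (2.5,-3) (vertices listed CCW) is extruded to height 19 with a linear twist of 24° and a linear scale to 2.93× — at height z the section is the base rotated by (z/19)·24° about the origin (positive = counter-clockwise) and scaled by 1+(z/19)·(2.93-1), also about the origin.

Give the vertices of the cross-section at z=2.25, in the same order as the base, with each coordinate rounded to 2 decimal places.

Cross-section at z=2.25: (-2.61,2.95) (-0.43,-3.71) (3.25,-3.53)

t = z/height = 2.25/19 = 0.118421
s = 1 + (scale-1)·z/height = 1 + (2.93-1)·2.25/19 = 1.228553
θ = twist·z/height = 24°·2.25/19 = 2.8421° = 0.049604 rad
cos θ = 0.998770, sin θ = 0.049584 (intermediates below are computed at full precision and shown rounded to 5 d.p.)
v1: (-2,2.5) → rotate → (-2.12150,2.39776) → ×s → (-2.60637,2.94577) → (-2.61,2.95)
v2: (-0.5,-3) → rotate → (-0.35063,-3.02110) → ×s → (-0.43077,-3.71158) → (-0.43,-3.71)
v3: (2.5,-3) → rotate → (2.64568,-2.87235) → ×s → (3.25035,-3.52883) → (3.25,-3.53)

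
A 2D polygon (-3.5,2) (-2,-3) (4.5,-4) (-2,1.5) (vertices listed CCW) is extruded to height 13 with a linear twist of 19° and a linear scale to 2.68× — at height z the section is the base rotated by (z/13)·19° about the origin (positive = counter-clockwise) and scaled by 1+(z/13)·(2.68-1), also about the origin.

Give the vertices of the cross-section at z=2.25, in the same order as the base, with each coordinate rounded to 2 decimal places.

t = z/height = 2.25/13 = 0.173077
s = 1 + (scale-1)·z/height = 1 + (2.68-1)·2.25/13 = 1.290769
θ = twist·z/height = 19°·2.25/13 = 3.2885° = 0.057394 rad
cos θ = 0.998353, sin θ = 0.057363 (intermediates below are computed at full precision and shown rounded to 5 d.p.)
v1: (-3.5,2) → rotate → (-3.60896,1.79594) → ×s → (-4.65834,2.31814) → (-4.66,2.32)
v2: (-2,-3) → rotate → (-1.82462,-3.10979) → ×s → (-2.35516,-4.01402) → (-2.36,-4.01)
v3: (4.5,-4) → rotate → (4.72204,-3.73528) → ×s → (6.09507,-4.82138) → (6.10,-4.82)
v4: (-2,1.5) → rotate → (-2.08275,1.38280) → ×s → (-2.68835,1.78488) → (-2.69,1.78)

Cross-section at z=2.25: (-4.66,2.32) (-2.36,-4.01) (6.10,-4.82) (-2.69,1.78)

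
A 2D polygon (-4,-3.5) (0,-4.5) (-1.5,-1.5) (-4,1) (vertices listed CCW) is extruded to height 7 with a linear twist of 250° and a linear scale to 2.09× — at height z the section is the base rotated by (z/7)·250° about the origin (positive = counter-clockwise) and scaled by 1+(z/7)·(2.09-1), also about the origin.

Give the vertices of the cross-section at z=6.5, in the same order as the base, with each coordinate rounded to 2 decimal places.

Cross-section at z=6.5: (-0.62,10.68) (-7.15,5.56) (-0.53,4.24) (6.53,5.12)

t = z/height = 6.5/7 = 0.928571
s = 1 + (scale-1)·z/height = 1 + (2.09-1)·6.5/7 = 2.012143
θ = twist·z/height = 250°·6.5/7 = 232.1429° = 4.051657 rad
cos θ = -0.613695, sin θ = -0.789543 (intermediates below are computed at full precision and shown rounded to 5 d.p.)
v1: (-4,-3.5) → rotate → (-0.30862,5.30611) → ×s → (-0.62099,10.67664) → (-0.62,10.68)
v2: (0,-4.5) → rotate → (-3.55295,2.76163) → ×s → (-7.14903,5.55679) → (-7.15,5.56)
v3: (-1.5,-1.5) → rotate → (-0.26377,2.10486) → ×s → (-0.53075,4.23527) → (-0.53,4.24)
v4: (-4,1) → rotate → (3.24432,2.54448) → ×s → (6.52804,5.11985) → (6.53,5.12)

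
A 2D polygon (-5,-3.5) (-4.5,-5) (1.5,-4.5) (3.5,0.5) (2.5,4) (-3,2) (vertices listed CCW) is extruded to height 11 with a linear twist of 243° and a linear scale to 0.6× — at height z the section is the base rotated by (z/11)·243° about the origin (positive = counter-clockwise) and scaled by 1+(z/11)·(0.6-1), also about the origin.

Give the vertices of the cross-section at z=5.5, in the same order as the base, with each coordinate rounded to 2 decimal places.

Cross-section at z=5.5: (4.48,-1.95) (5.29,-0.98) (2.44,2.90) (-1.80,2.18) (-3.77,0.03) (-0.11,-2.88)

t = z/height = 5.5/11 = 0.5
s = 1 + (scale-1)·z/height = 1 + (0.6-1)·5.5/11 = 0.800000
θ = twist·z/height = 243°·5.5/11 = 121.5000° = 2.120575 rad
cos θ = -0.522499, sin θ = 0.852640 (intermediates below are computed at full precision and shown rounded to 5 d.p.)
v1: (-5,-3.5) → rotate → (5.59673,-2.43446) → ×s → (4.47739,-1.94756) → (4.48,-1.95)
v2: (-4.5,-5) → rotate → (6.61444,-1.22439) → ×s → (5.29156,-0.97951) → (5.29,-0.98)
v3: (1.5,-4.5) → rotate → (3.05313,3.63020) → ×s → (2.44251,2.90416) → (2.44,2.90)
v4: (3.5,0.5) → rotate → (-2.25507,2.72299) → ×s → (-1.80405,2.17839) → (-1.80,2.18)
v5: (2.5,4) → rotate → (-4.71681,0.04161) → ×s → (-3.77345,0.03328) → (-3.77,0.03)
v6: (-3,2) → rotate → (-0.13778,-3.60292) → ×s → (-0.11023,-2.88233) → (-0.11,-2.88)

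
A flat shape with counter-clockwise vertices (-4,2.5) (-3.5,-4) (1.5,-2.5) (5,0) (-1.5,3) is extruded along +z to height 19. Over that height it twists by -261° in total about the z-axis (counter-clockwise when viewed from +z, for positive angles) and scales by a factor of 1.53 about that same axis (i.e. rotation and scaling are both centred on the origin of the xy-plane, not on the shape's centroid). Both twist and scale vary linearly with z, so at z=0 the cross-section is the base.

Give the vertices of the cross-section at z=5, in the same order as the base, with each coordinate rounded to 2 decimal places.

Cross-section at z=5: (1.00,5.28) (-5.70,2.06) (-2.03,-2.63) (2.07,-5.31) (2.56,2.83)

t = z/height = 5/19 = 0.263158
s = 1 + (scale-1)·z/height = 1 + (1.53-1)·5/19 = 1.139474
θ = twist·z/height = -261°·5/19 = -68.6842° = -1.198766 rad
cos θ = 0.363508, sin θ = -0.931591 (intermediates below are computed at full precision and shown rounded to 5 d.p.)
v1: (-4,2.5) → rotate → (0.87495,4.63513) → ×s → (0.99698,5.28161) → (1.00,5.28)
v2: (-3.5,-4) → rotate → (-4.99864,1.80654) → ×s → (-5.69582,2.05850) → (-5.70,2.06)
v3: (1.5,-2.5) → rotate → (-1.78372,-2.30616) → ×s → (-2.03250,-2.62780) → (-2.03,-2.63)
v4: (5,0) → rotate → (1.81754,-4.65796) → ×s → (2.07104,-5.30762) → (2.07,-5.31)
v5: (-1.5,3) → rotate → (2.24951,2.48791) → ×s → (2.56326,2.83491) → (2.56,2.83)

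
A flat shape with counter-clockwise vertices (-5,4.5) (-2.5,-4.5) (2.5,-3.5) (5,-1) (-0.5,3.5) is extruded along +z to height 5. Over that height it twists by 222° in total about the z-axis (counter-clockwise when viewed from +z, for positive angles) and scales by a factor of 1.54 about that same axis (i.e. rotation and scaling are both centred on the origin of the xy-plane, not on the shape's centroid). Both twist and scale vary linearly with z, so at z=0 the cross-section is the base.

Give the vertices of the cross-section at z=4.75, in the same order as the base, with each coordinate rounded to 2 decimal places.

t = z/height = 4.75/5 = 0.95
s = 1 + (scale-1)·z/height = 1 + (1.54-1)·4.75/5 = 1.513000
θ = twist·z/height = 222°·4.75/5 = 210.9000° = 3.680899 rad
cos θ = -0.858065, sin θ = -0.513541 (intermediates below are computed at full precision and shown rounded to 5 d.p.)
v1: (-5,4.5) → rotate → (6.60126,-1.29359) → ×s → (9.98771,-1.95720) → (9.99,-1.96)
v2: (-2.5,-4.5) → rotate → (-0.16577,5.14515) → ×s → (-0.25082,7.78460) → (-0.25,7.78)
v3: (2.5,-3.5) → rotate → (-3.94256,1.71937) → ×s → (-5.96509,2.60141) → (-5.97,2.60)
v4: (5,-1) → rotate → (-4.80387,-1.70964) → ×s → (-7.26825,-2.58669) → (-7.27,-2.59)
v5: (-0.5,3.5) → rotate → (2.22643,-2.74646) → ×s → (3.36858,-4.15539) → (3.37,-4.16)

Cross-section at z=4.75: (9.99,-1.96) (-0.25,7.78) (-5.97,2.60) (-7.27,-2.59) (3.37,-4.16)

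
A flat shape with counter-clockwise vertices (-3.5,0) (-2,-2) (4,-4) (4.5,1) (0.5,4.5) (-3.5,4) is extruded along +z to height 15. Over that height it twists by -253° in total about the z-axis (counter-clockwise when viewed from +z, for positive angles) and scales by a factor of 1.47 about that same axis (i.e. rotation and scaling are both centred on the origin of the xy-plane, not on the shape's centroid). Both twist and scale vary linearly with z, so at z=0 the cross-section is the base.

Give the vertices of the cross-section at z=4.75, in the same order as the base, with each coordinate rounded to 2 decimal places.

t = z/height = 4.75/15 = 0.316667
s = 1 + (scale-1)·z/height = 1 + (1.47-1)·4.75/15 = 1.148833
θ = twist·z/height = -253°·4.75/15 = -80.1167° = -1.398300 rad
cos θ = 0.171643, sin θ = -0.985159 (intermediates below are computed at full precision and shown rounded to 5 d.p.)
v1: (-3.5,0) → rotate → (-0.60075,3.44806) → ×s → (-0.69016,3.96124) → (-0.69,3.96)
v2: (-2,-2) → rotate → (-2.31360,1.62703) → ×s → (-2.65795,1.86919) → (-2.66,1.87)
v3: (4,-4) → rotate → (-3.25407,-4.62721) → ×s → (-3.73838,-5.31589) → (-3.74,-5.32)
v4: (4.5,1) → rotate → (1.75755,-4.26157) → ×s → (2.01913,-4.89584) → (2.02,-4.90)
v5: (0.5,4.5) → rotate → (4.51904,0.27981) → ×s → (5.19162,0.32146) → (5.19,0.32)
v6: (-3.5,4) → rotate → (3.33989,4.13463) → ×s → (3.83698,4.75000) → (3.84,4.75)

Cross-section at z=4.75: (-0.69,3.96) (-2.66,1.87) (-3.74,-5.32) (2.02,-4.90) (5.19,0.32) (3.84,4.75)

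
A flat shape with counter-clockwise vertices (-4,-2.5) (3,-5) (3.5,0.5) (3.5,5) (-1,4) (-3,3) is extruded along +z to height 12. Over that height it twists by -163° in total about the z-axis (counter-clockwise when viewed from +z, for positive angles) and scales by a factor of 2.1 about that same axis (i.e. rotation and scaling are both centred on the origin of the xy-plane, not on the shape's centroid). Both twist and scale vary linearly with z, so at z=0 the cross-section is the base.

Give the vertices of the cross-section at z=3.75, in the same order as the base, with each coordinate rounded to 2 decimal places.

t = z/height = 3.75/12 = 0.3125
s = 1 + (scale-1)·z/height = 1 + (2.1-1)·3.75/12 = 1.343750
θ = twist·z/height = -163°·3.75/12 = -50.9375° = -0.889027 rad
cos θ = 0.630168, sin θ = -0.776459 (intermediates below are computed at full precision and shown rounded to 5 d.p.)
v1: (-4,-2.5) → rotate → (-4.46182,1.53042) → ×s → (-5.99557,2.05650) → (-6.00,2.06)
v2: (3,-5) → rotate → (-1.99179,-5.48022) → ×s → (-2.67647,-7.36404) → (-2.68,-7.36)
v3: (3.5,0.5) → rotate → (2.59382,-2.40252) → ×s → (3.48544,-3.22839) → (3.49,-3.23)
v4: (3.5,5) → rotate → (6.08788,0.43323) → ×s → (8.18059,0.58216) → (8.18,0.58)
v5: (-1,4) → rotate → (2.47567,3.29713) → ×s → (3.32668,4.43052) → (3.33,4.43)
v6: (-3,3) → rotate → (0.43887,4.21988) → ×s → (0.58974,5.67046) → (0.59,5.67)

Cross-section at z=3.75: (-6.00,2.06) (-2.68,-7.36) (3.49,-3.23) (8.18,0.58) (3.33,4.43) (0.59,5.67)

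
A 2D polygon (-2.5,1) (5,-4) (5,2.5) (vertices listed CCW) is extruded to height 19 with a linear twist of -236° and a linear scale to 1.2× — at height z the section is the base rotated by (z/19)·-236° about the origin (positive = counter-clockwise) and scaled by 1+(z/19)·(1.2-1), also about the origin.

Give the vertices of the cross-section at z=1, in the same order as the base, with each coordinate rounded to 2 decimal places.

Cross-section at z=1: (-2.25,1.53) (4.06,-5.03) (5.48,1.38)

t = z/height = 1/19 = 0.0526316
s = 1 + (scale-1)·z/height = 1 + (1.2-1)·1/19 = 1.010526
θ = twist·z/height = -236°·1/19 = -12.4211° = -0.216788 rad
cos θ = 0.976593, sin θ = -0.215094 (intermediates below are computed at full precision and shown rounded to 5 d.p.)
v1: (-2.5,1) → rotate → (-2.22639,1.51433) → ×s → (-2.24982,1.53027) → (-2.25,1.53)
v2: (5,-4) → rotate → (4.02259,-4.98184) → ×s → (4.06493,-5.03428) → (4.06,-5.03)
v3: (5,2.5) → rotate → (5.42070,1.36601) → ×s → (5.47776,1.38039) → (5.48,1.38)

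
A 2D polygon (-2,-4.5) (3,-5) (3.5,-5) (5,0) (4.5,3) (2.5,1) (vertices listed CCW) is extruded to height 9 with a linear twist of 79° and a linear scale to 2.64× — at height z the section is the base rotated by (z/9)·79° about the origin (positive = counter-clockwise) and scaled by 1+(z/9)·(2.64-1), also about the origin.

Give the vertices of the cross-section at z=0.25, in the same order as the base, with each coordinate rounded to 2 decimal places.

Cross-section at z=0.25: (-1.91,-4.78) (3.33,-5.10) (3.86,-5.08) (5.22,0.20) (4.58,3.31) (2.57,1.14)

t = z/height = 0.25/9 = 0.0277778
s = 1 + (scale-1)·z/height = 1 + (2.64-1)·0.25/9 = 1.045556
θ = twist·z/height = 79°·0.25/9 = 2.1944° = 0.038300 rad
cos θ = 0.999267, sin θ = 0.038291 (intermediates below are computed at full precision and shown rounded to 5 d.p.)
v1: (-2,-4.5) → rotate → (-1.82622,-4.57328) → ×s → (-1.90942,-4.78162) → (-1.91,-4.78)
v2: (3,-5) → rotate → (3.18925,-4.88146) → ×s → (3.33454,-5.10384) → (3.33,-5.10)
v3: (3.5,-5) → rotate → (3.68889,-4.86231) → ×s → (3.85694,-5.08382) → (3.86,-5.08)
v4: (5,0) → rotate → (4.99633,0.19145) → ×s → (5.22394,0.20018) → (5.22,0.20)
v5: (4.5,3) → rotate → (4.38183,3.17011) → ×s → (4.58144,3.31453) → (4.58,3.31)
v6: (2.5,1) → rotate → (2.45988,1.09499) → ×s → (2.57194,1.14488) → (2.57,1.14)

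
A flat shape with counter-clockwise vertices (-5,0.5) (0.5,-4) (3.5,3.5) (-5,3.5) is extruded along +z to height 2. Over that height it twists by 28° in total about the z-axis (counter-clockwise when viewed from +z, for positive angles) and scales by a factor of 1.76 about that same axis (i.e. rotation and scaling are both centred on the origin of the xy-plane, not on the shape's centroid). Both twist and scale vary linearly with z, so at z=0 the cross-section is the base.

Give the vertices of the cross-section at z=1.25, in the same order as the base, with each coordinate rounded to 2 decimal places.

t = z/height = 1.25/2 = 0.625
s = 1 + (scale-1)·z/height = 1 + (1.76-1)·1.25/2 = 1.475000
θ = twist·z/height = 28°·1.25/2 = 17.5000° = 0.305433 rad
cos θ = 0.953717, sin θ = 0.300706 (intermediates below are computed at full precision and shown rounded to 5 d.p.)
v1: (-5,0.5) → rotate → (-4.91894,-1.02667) → ×s → (-7.25543,-1.51434) → (-7.26,-1.51)
v2: (0.5,-4) → rotate → (1.67968,-3.66451) → ×s → (2.47753,-5.40516) → (2.48,-5.41)
v3: (3.5,3.5) → rotate → (2.28554,4.39048) → ×s → (3.37117,6.47596) → (3.37,6.48)
v4: (-5,3.5) → rotate → (-5.82106,1.83448) → ×s → (-8.58606,2.70586) → (-8.59,2.71)

Cross-section at z=1.25: (-7.26,-1.51) (2.48,-5.41) (3.37,6.48) (-8.59,2.71)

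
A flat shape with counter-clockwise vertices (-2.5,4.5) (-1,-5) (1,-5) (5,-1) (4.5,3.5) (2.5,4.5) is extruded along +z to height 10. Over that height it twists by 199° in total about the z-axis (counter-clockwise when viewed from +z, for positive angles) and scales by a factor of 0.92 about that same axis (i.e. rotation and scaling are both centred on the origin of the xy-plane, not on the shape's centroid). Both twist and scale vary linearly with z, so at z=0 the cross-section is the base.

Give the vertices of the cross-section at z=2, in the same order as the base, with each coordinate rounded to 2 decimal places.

t = z/height = 2/10 = 0.2
s = 1 + (scale-1)·z/height = 1 + (0.92-1)·2/10 = 0.984000
θ = twist·z/height = 199°·2/10 = 39.8000° = 0.694641 rad
cos θ = 0.768284, sin θ = 0.640110 (intermediates below are computed at full precision and shown rounded to 5 d.p.)
v1: (-2.5,4.5) → rotate → (-4.80120,1.85700) → ×s → (-4.72438,1.82729) → (-4.72,1.83)
v2: (-1,-5) → rotate → (2.43226,-4.48153) → ×s → (2.39335,-4.40982) → (2.39,-4.41)
v3: (1,-5) → rotate → (3.96883,-3.20131) → ×s → (3.90533,-3.15009) → (3.91,-3.15)
v4: (5,-1) → rotate → (4.48153,2.43226) → ×s → (4.40982,2.39335) → (4.41,2.39)
v5: (4.5,3.5) → rotate → (1.21689,5.56949) → ×s → (1.19742,5.48037) → (1.20,5.48)
v6: (2.5,4.5) → rotate → (-0.95978,5.05755) → ×s → (-0.94443,4.97663) → (-0.94,4.98)

Cross-section at z=2: (-4.72,1.83) (2.39,-4.41) (3.91,-3.15) (4.41,2.39) (1.20,5.48) (-0.94,4.98)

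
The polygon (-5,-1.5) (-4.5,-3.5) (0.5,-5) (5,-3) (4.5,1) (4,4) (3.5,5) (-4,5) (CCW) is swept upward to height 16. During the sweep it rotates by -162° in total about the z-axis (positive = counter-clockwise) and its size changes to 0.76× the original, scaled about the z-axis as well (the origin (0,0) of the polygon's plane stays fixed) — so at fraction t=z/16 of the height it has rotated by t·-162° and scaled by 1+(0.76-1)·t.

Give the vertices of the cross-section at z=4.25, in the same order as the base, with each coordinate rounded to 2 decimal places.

t = z/height = 4.25/16 = 0.265625
s = 1 + (scale-1)·z/height = 1 + (0.76-1)·4.25/16 = 0.936250
θ = twist·z/height = -162°·4.25/16 = -43.0313° = -0.751037 rad
cos θ = 0.730982, sin θ = -0.682397 (intermediates below are computed at full precision and shown rounded to 5 d.p.)
v1: (-5,-1.5) → rotate → (-4.67850,2.31551) → ×s → (-4.38025,2.16790) → (-4.38,2.17)
v2: (-4.5,-3.5) → rotate → (-5.67781,0.51235) → ×s → (-5.31585,0.47969) → (-5.32,0.48)
v3: (0.5,-5) → rotate → (-3.04649,-3.99611) → ×s → (-2.85228,-3.74135) → (-2.85,-3.74)
v4: (5,-3) → rotate → (1.60772,-5.60493) → ×s → (1.50522,-5.24762) → (1.51,-5.25)
v5: (4.5,1) → rotate → (3.97181,-2.33981) → ×s → (3.71861,-2.19064) → (3.72,-2.19)
v6: (4,4) → rotate → (5.65352,0.19434) → ×s → (5.29310,0.18195) → (5.29,0.18)
v7: (3.5,5) → rotate → (5.97042,1.26652) → ×s → (5.58981,1.18578) → (5.59,1.19)
v8: (-4,5) → rotate → (0.48806,6.38450) → ×s → (0.45695,5.97749) → (0.46,5.98)

Cross-section at z=4.25: (-4.38,2.17) (-5.32,0.48) (-2.85,-3.74) (1.51,-5.25) (3.72,-2.19) (5.29,0.18) (5.59,1.19) (0.46,5.98)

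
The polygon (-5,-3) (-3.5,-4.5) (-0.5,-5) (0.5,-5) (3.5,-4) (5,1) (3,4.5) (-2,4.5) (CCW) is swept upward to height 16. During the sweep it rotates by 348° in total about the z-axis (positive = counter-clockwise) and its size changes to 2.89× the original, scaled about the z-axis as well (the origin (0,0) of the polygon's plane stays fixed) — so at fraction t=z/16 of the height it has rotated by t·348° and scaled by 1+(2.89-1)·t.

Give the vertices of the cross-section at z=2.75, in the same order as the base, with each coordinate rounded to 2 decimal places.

t = z/height = 2.75/16 = 0.171875
s = 1 + (scale-1)·z/height = 1 + (2.89-1)·2.75/16 = 1.324844
θ = twist·z/height = 348°·2.75/16 = 59.8125° = 1.043925 rad
cos θ = 0.502831, sin θ = 0.864385 (intermediates below are computed at full precision and shown rounded to 5 d.p.)
v1: (-5,-3) → rotate → (0.07900,-5.83042) → ×s → (0.10466,-7.72439) → (0.10,-7.72)
v2: (-3.5,-4.5) → rotate → (2.12982,-5.28809) → ×s → (2.82168,-7.00589) → (2.82,-7.01)
v3: (-0.5,-5) → rotate → (4.07051,-2.94635) → ×s → (5.39279,-3.90345) → (5.39,-3.90)
v4: (0.5,-5) → rotate → (4.57334,-2.08196) → ×s → (6.05896,-2.75828) → (6.06,-2.76)
v5: (3.5,-4) → rotate → (5.21745,1.01402) → ×s → (6.91230,1.34342) → (6.91,1.34)
v6: (5,1) → rotate → (1.64977,4.82475) → ×s → (2.18569,6.39205) → (2.19,6.39)
v7: (3,4.5) → rotate → (-2.38124,4.85589) → ×s → (-3.15477,6.43330) → (-3.15,6.43)
v8: (-2,4.5) → rotate → (-4.89539,0.53397) → ×s → (-6.48563,0.70743) → (-6.49,0.71)

Cross-section at z=2.75: (0.10,-7.72) (2.82,-7.01) (5.39,-3.90) (6.06,-2.76) (6.91,1.34) (2.19,6.39) (-3.15,6.43) (-6.49,0.71)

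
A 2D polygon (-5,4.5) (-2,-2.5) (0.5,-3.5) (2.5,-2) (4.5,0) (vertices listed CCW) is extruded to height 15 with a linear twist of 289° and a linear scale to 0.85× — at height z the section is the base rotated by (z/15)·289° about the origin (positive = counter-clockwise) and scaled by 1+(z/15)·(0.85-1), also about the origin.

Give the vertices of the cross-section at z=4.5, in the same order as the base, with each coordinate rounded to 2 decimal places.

t = z/height = 4.5/15 = 0.3
s = 1 + (scale-1)·z/height = 1 + (0.85-1)·4.5/15 = 0.955000
θ = twist·z/height = 289°·4.5/15 = 86.7000° = 1.513200 rad
cos θ = 0.057564, sin θ = 0.998342 (intermediates below are computed at full precision and shown rounded to 5 d.p.)
v1: (-5,4.5) → rotate → (-4.78036,-4.73267) → ×s → (-4.56524,-4.51970) → (-4.57,-4.52)
v2: (-2,-2.5) → rotate → (2.38073,-2.14059) → ×s → (2.27359,-2.04427) → (2.27,-2.04)
v3: (0.5,-3.5) → rotate → (3.52298,0.29770) → ×s → (3.36444,0.28430) → (3.36,0.28)
v4: (2.5,-2) → rotate → (2.14059,2.38073) → ×s → (2.04427,2.27359) → (2.04,2.27)
v5: (4.5,0) → rotate → (0.25904,4.49254) → ×s → (0.24738,4.29037) → (0.25,4.29)

Cross-section at z=4.5: (-4.57,-4.52) (2.27,-2.04) (3.36,0.28) (2.04,2.27) (0.25,4.29)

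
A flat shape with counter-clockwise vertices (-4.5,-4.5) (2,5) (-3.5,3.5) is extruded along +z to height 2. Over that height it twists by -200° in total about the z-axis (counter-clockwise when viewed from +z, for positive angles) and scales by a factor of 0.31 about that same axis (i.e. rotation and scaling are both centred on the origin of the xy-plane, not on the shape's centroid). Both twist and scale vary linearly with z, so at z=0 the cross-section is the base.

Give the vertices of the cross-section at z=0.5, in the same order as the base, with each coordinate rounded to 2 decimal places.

t = z/height = 0.5/2 = 0.25
s = 1 + (scale-1)·z/height = 1 + (0.31-1)·0.5/2 = 0.827500
θ = twist·z/height = -200°·0.5/2 = -50.0000° = -0.872665 rad
cos θ = 0.642788, sin θ = -0.766044 (intermediates below are computed at full precision and shown rounded to 5 d.p.)
v1: (-4.5,-4.5) → rotate → (-6.33974,0.55466) → ×s → (-5.24614,0.45898) → (-5.25,0.46)
v2: (2,5) → rotate → (5.11580,1.68185) → ×s → (4.23332,1.39173) → (4.23,1.39)
v3: (-3.5,3.5) → rotate → (0.43140,4.93091) → ×s → (0.35698,4.08033) → (0.36,4.08)

Cross-section at z=0.5: (-5.25,0.46) (4.23,1.39) (0.36,4.08)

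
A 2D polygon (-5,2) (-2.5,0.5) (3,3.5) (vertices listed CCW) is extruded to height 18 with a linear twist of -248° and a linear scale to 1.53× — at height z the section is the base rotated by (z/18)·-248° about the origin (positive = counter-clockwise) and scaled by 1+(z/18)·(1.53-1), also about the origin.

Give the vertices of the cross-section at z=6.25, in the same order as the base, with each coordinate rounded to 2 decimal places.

Cross-section at z=6.25: (1.96,6.07) (0.39,2.99) (4.38,-3.26)

t = z/height = 6.25/18 = 0.347222
s = 1 + (scale-1)·z/height = 1 + (1.53-1)·6.25/18 = 1.184028
θ = twist·z/height = -248°·6.25/18 = -86.1111° = -1.502922 rad
cos θ = 0.067822, sin θ = -0.997697 (intermediates below are computed at full precision and shown rounded to 5 d.p.)
v1: (-5,2) → rotate → (1.65629,5.12413) → ×s → (1.96109,6.06711) → (1.96,6.07)
v2: (-2.5,0.5) → rotate → (0.32929,2.52815) → ×s → (0.38989,2.99341) → (0.39,2.99)
v3: (3,3.5) → rotate → (3.69541,-2.75572) → ×s → (4.37546,-3.26284) → (4.38,-3.26)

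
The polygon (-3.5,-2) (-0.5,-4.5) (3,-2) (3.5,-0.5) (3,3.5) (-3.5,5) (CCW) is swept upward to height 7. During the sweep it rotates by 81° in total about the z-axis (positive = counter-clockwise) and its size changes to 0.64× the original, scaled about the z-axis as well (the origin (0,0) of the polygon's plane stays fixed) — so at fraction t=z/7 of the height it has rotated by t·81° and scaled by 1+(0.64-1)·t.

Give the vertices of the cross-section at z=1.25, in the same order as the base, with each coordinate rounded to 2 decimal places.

Cross-section at z=1.25: (-2.70,-2.63) (0.60,-4.19) (3.19,-1.11) (3.29,0.36) (1.90,3.87) (-4.34,3.71)

t = z/height = 1.25/7 = 0.178571
s = 1 + (scale-1)·z/height = 1 + (0.64-1)·1.25/7 = 0.935714
θ = twist·z/height = 81°·1.25/7 = 14.4643° = 0.252449 rad
cos θ = 0.968304, sin θ = 0.249776 (intermediates below are computed at full precision and shown rounded to 5 d.p.)
v1: (-3.5,-2) → rotate → (-2.88951,-2.81082) → ×s → (-2.70376,-2.63013) → (-2.70,-2.63)
v2: (-0.5,-4.5) → rotate → (0.63984,-4.48225) → ×s → (0.59871,-4.19411) → (0.60,-4.19)
v3: (3,-2) → rotate → (3.40446,-1.18728) → ×s → (3.18561,-1.11095) → (3.19,-1.11)
v4: (3.5,-0.5) → rotate → (3.51395,0.39007) → ×s → (3.28805,0.36499) → (3.29,0.36)
v5: (3,3.5) → rotate → (2.03069,4.13839) → ×s → (1.90015,3.87235) → (1.90,3.87)
v6: (-3.5,5) → rotate → (-4.63794,3.96730) → ×s → (-4.33979,3.71226) → (-4.34,3.71)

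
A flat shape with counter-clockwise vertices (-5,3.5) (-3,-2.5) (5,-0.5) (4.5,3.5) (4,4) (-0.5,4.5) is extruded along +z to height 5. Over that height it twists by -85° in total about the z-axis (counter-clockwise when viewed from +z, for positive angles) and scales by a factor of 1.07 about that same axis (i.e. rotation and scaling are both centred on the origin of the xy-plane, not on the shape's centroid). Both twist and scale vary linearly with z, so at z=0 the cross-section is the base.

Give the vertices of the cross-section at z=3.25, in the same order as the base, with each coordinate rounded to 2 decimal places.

Cross-section at z=3.25: (0.03,6.38) (-3.94,1.09) (2.55,-4.59) (5.69,-1.78) (5.82,-1.05) (3.57,3.11)

t = z/height = 3.25/5 = 0.65
s = 1 + (scale-1)·z/height = 1 + (1.07-1)·3.25/5 = 1.045500
θ = twist·z/height = -85°·3.25/5 = -55.2500° = -0.964294 rad
cos θ = 0.569997, sin θ = -0.821647 (intermediates below are computed at full precision and shown rounded to 5 d.p.)
v1: (-5,3.5) → rotate → (0.02578,6.10322) → ×s → (0.02695,6.38092) → (0.03,6.38)
v2: (-3,-2.5) → rotate → (-3.76411,1.03995) → ×s → (-3.93537,1.08727) → (-3.94,1.09)
v3: (5,-0.5) → rotate → (2.43916,-4.39323) → ×s → (2.55014,-4.59313) → (2.55,-4.59)
v4: (4.5,3.5) → rotate → (5.44075,-1.70242) → ×s → (5.68830,-1.77988) → (5.69,-1.78)
v5: (4,4) → rotate → (5.56657,-1.00660) → ×s → (5.81985,-1.05240) → (5.82,-1.05)
v6: (-0.5,4.5) → rotate → (3.41241,2.97581) → ×s → (3.56768,3.11121) → (3.57,3.11)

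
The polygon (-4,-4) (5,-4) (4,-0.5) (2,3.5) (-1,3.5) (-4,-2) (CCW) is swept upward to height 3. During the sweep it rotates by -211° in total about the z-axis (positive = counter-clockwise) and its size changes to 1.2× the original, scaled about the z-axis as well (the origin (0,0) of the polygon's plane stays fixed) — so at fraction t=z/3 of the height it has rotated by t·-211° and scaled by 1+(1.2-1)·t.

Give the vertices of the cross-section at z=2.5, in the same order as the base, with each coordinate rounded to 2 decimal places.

Cross-section at z=2.5: (4.32,4.99) (-6.16,4.23) (-4.70,0.24) (-2.03,-4.24) (1.46,-3.99) (4.48,2.67)

t = z/height = 2.5/3 = 0.833333
s = 1 + (scale-1)·z/height = 1 + (1.2-1)·2.5/3 = 1.166667
θ = twist·z/height = -211°·2.5/3 = -175.8333° = -3.068871 rad
cos θ = -0.997357, sin θ = -0.072658 (intermediates below are computed at full precision and shown rounded to 5 d.p.)
v1: (-4,-4) → rotate → (3.69880,4.28006) → ×s → (4.31526,4.99340) → (4.32,4.99)
v2: (5,-4) → rotate → (-5.27742,3.62614) → ×s → (-6.15699,4.23049) → (-6.16,4.23)
v3: (4,-0.5) → rotate → (-4.02576,0.20805) → ×s → (-4.69672,0.24272) → (-4.70,0.24)
v4: (2,3.5) → rotate → (-1.74041,-3.63607) → ×s → (-2.03048,-4.24208) → (-2.03,-4.24)
v5: (-1,3.5) → rotate → (1.25166,-3.41809) → ×s → (1.46027,-3.98777) → (1.46,-3.99)
v6: (-4,-2) → rotate → (3.84411,2.28535) → ×s → (4.48480,2.66624) → (4.48,2.67)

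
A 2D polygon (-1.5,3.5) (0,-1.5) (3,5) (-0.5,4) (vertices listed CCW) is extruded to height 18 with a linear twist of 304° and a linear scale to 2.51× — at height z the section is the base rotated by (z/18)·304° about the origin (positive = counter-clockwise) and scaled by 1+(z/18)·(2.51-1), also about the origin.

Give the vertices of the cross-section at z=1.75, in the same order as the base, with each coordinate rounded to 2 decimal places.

Cross-section at z=1.75: (-3.48,2.64) (0.85,-1.50) (0.16,6.68) (-2.76,3.71)

t = z/height = 1.75/18 = 0.0972222
s = 1 + (scale-1)·z/height = 1 + (2.51-1)·1.75/18 = 1.146806
θ = twist·z/height = 304°·1.75/18 = 29.5556° = 0.515842 rad
cos θ = 0.869878, sin θ = 0.493267 (intermediates below are computed at full precision and shown rounded to 5 d.p.)
v1: (-1.5,3.5) → rotate → (-3.03125,2.30467) → ×s → (-3.47626,2.64301) → (-3.48,2.64)
v2: (0,-1.5) → rotate → (0.73990,-1.30482) → ×s → (0.84852,-1.49637) → (0.85,-1.50)
v3: (3,5) → rotate → (0.14330,5.82919) → ×s → (0.16433,6.68495) → (0.16,6.68)
v4: (-0.5,4) → rotate → (-2.40801,3.23288) → ×s → (-2.76152,3.70748) → (-2.76,3.71)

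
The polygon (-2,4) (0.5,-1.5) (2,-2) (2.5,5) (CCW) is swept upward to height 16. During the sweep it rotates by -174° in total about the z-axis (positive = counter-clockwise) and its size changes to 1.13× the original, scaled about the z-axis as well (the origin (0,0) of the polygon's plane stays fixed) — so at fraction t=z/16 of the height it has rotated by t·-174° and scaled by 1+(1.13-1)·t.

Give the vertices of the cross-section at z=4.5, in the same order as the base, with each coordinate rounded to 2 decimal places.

t = z/height = 4.5/16 = 0.28125
s = 1 + (scale-1)·z/height = 1 + (1.13-1)·4.5/16 = 1.036563
θ = twist·z/height = -174°·4.5/16 = -48.9375° = -0.854121 rad
cos θ = 0.656882, sin θ = -0.753993 (intermediates below are computed at full precision and shown rounded to 5 d.p.)
v1: (-2,4) → rotate → (1.70221,4.13551) → ×s → (1.76445,4.28672) → (1.76,4.29)
v2: (0.5,-1.5) → rotate → (-0.80255,-1.36232) → ×s → (-0.83189,-1.41213) → (-0.83,-1.41)
v3: (2,-2) → rotate → (-0.19422,-2.82175) → ×s → (-0.20132,-2.92492) → (-0.20,-2.92)
v4: (2.5,5) → rotate → (5.41217,1.39943) → ×s → (5.61005,1.45059) → (5.61,1.45)

Cross-section at z=4.5: (1.76,4.29) (-0.83,-1.41) (-0.20,-2.92) (5.61,1.45)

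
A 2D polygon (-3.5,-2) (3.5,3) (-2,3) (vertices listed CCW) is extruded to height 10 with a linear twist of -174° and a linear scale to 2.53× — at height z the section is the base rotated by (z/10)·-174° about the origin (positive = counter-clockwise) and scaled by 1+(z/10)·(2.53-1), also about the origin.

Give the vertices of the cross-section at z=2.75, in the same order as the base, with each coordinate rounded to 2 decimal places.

Cross-section at z=2.75: (-5.44,1.78) (6.50,-0.83) (1.25,4.97)

t = z/height = 2.75/10 = 0.275
s = 1 + (scale-1)·z/height = 1 + (2.53-1)·2.75/10 = 1.420750
θ = twist·z/height = -174°·2.75/10 = -47.8500° = -0.835140 rad
cos θ = 0.671074, sin θ = -0.741391 (intermediates below are computed at full precision and shown rounded to 5 d.p.)
v1: (-3.5,-2) → rotate → (-3.83154,1.25272) → ×s → (-5.44366,1.77980) → (-5.44,1.78)
v2: (3.5,3) → rotate → (4.57293,-0.58165) → ×s → (6.49699,-0.82637) → (6.50,-0.83)
v3: (-2,3) → rotate → (0.88202,3.49600) → ×s → (1.25314,4.96695) → (1.25,4.97)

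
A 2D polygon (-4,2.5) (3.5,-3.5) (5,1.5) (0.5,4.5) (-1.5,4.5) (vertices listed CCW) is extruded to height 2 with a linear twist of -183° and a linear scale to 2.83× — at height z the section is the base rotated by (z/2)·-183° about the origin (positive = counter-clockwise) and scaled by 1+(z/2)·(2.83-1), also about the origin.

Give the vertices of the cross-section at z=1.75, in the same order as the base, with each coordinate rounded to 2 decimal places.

t = z/height = 1.75/2 = 0.875
s = 1 + (scale-1)·z/height = 1 + (2.83-1)·1.75/2 = 2.601250
θ = twist·z/height = -183°·1.75/2 = -160.1250° = -2.794708 rad
cos θ = -0.940437, sin θ = -0.339969 (intermediates below are computed at full precision and shown rounded to 5 d.p.)
v1: (-4,2.5) → rotate → (4.61167,-0.99121) → ×s → (11.99610,-2.57840) → (12.00,-2.58)
v2: (3.5,-3.5) → rotate → (-4.48142,2.10164) → ×s → (-11.65729,5.46688) → (-11.66,5.47)
v3: (5,1.5) → rotate → (-4.19223,-3.11050) → ×s → (-10.90504,-8.09119) → (-10.91,-8.09)
v4: (0.5,4.5) → rotate → (1.05964,-4.40195) → ×s → (2.75640,-11.45057) → (2.76,-11.45)
v5: (-1.5,4.5) → rotate → (2.94052,-3.72201) → ×s → (7.64902,-9.68188) → (7.65,-9.68)

Cross-section at z=1.75: (12.00,-2.58) (-11.66,5.47) (-10.91,-8.09) (2.76,-11.45) (7.65,-9.68)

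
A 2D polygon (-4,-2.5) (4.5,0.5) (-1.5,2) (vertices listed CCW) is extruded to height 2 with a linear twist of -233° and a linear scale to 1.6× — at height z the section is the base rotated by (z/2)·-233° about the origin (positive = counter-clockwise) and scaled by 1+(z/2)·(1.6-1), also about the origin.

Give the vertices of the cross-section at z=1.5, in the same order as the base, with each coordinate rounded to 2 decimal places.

Cross-section at z=1.5: (5.44,4.14) (-6.43,-1.32) (2.43,-2.69)

t = z/height = 1.5/2 = 0.75
s = 1 + (scale-1)·z/height = 1 + (1.6-1)·1.5/2 = 1.450000
θ = twist·z/height = -233°·1.5/2 = -174.7500° = -3.049963 rad
cos θ = -0.995805, sin θ = -0.091502 (intermediates below are computed at full precision and shown rounded to 5 d.p.)
v1: (-4,-2.5) → rotate → (3.75447,2.85552) → ×s → (5.44398,4.14050) → (5.44,4.14)
v2: (4.5,0.5) → rotate → (-4.43537,-0.90966) → ×s → (-6.43129,-1.31901) → (-6.43,-1.32)
v3: (-1.5,2) → rotate → (1.67671,-1.85436) → ×s → (2.43123,-2.68882) → (2.43,-2.69)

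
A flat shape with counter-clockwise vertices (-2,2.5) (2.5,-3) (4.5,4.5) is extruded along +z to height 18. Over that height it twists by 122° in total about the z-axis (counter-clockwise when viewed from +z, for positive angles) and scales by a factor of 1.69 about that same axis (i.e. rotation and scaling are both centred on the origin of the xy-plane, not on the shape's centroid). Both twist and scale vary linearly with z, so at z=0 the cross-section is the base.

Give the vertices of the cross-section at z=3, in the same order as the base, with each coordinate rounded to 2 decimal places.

Cross-section at z=3: (-3.06,1.84) (3.78,-2.17) (2.96,6.45)

t = z/height = 3/18 = 0.166667
s = 1 + (scale-1)·z/height = 1 + (1.69-1)·3/18 = 1.115000
θ = twist·z/height = 122°·3/18 = 20.3333° = 0.354884 rad
cos θ = 0.937687, sin θ = 0.347481 (intermediates below are computed at full precision and shown rounded to 5 d.p.)
v1: (-2,2.5) → rotate → (-2.74408,1.64925) → ×s → (-3.05965,1.83892) → (-3.06,1.84)
v2: (2.5,-3) → rotate → (3.38666,-1.94436) → ×s → (3.77613,-2.16796) → (3.78,-2.17)
v3: (4.5,4.5) → rotate → (2.65593,5.78326) → ×s → (2.96136,6.44833) → (2.96,6.45)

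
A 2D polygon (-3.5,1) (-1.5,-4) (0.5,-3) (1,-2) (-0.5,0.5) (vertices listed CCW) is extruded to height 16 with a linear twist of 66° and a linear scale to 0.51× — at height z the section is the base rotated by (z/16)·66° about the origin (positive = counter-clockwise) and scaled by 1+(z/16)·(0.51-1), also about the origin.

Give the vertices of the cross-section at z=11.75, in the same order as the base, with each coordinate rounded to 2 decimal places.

Cross-section at z=11.75: (-1.96,-1.25) (1.28,-2.42) (1.65,-1.03) (1.38,-0.37) (-0.45,-0.03)

t = z/height = 11.75/16 = 0.734375
s = 1 + (scale-1)·z/height = 1 + (0.51-1)·11.75/16 = 0.640156
θ = twist·z/height = 66°·11.75/16 = 48.4688° = 0.845939 rad
cos θ = 0.663028, sin θ = 0.748594 (intermediates below are computed at full precision and shown rounded to 5 d.p.)
v1: (-3.5,1) → rotate → (-3.06919,-1.95705) → ×s → (-1.96476,-1.25282) → (-1.96,-1.25)
v2: (-1.5,-4) → rotate → (1.99983,-3.77501) → ×s → (1.28021,-2.41659) → (1.28,-2.42)
v3: (0.5,-3) → rotate → (2.57730,-1.61479) → ×s → (1.64987,-1.03372) → (1.65,-1.03)
v4: (1,-2) → rotate → (2.16022,-0.57746) → ×s → (1.38288,-0.36967) → (1.38,-0.37)
v5: (-0.5,0.5) → rotate → (-0.70581,-0.04278) → ×s → (-0.45183,-0.02739) → (-0.45,-0.03)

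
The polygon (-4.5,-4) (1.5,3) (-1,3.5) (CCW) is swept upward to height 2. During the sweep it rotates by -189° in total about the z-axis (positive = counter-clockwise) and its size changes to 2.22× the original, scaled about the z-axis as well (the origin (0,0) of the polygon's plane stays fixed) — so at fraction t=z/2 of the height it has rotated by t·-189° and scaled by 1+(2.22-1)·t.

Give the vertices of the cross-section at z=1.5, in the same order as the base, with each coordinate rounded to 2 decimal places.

Cross-section at z=1.5: (2.03,11.35) (1.30,-6.29) (5.65,-4.08)

t = z/height = 1.5/2 = 0.75
s = 1 + (scale-1)·z/height = 1 + (2.22-1)·1.5/2 = 1.915000
θ = twist·z/height = -189°·1.5/2 = -141.7500° = -2.474004 rad
cos θ = -0.785317, sin θ = -0.619094 (intermediates below are computed at full precision and shown rounded to 5 d.p.)
v1: (-4.5,-4) → rotate → (1.05755,5.92719) → ×s → (2.02521,11.35057) → (2.03,11.35)
v2: (1.5,3) → rotate → (0.67931,-3.28459) → ×s → (1.30087,-6.28999) → (1.30,-6.29)
v3: (-1,3.5) → rotate → (2.95215,-2.12952) → ×s → (5.65336,-4.07802) → (5.65,-4.08)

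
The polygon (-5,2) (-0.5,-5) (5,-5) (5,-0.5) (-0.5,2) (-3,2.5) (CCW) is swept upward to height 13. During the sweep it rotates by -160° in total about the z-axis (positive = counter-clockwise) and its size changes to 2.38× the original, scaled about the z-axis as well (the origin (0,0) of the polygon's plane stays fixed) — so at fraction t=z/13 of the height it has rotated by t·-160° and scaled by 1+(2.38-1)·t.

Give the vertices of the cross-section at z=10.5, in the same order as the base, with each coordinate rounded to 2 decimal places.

Cross-section at z=10.5: (9.96,5.52) (-7.52,7.51) (-14.88,-1.50) (-7.51,-7.52) (3.94,-1.86) (8.11,1.57)

t = z/height = 10.5/13 = 0.807692
s = 1 + (scale-1)·z/height = 1 + (2.38-1)·10.5/13 = 2.114615
θ = twist·z/height = -160°·10.5/13 = -129.2308° = -2.255502 rad
cos θ = -0.632445, sin θ = -0.774605 (intermediates below are computed at full precision and shown rounded to 5 d.p.)
v1: (-5,2) → rotate → (4.71144,2.60813) → ×s → (9.96288,5.51520) → (9.96,5.52)
v2: (-0.5,-5) → rotate → (-3.55680,3.54953) → ×s → (-7.52127,7.50589) → (-7.52,7.51)
v3: (5,-5) → rotate → (-7.03525,-0.71080) → ×s → (-14.87685,-1.50306) → (-14.88,-1.50)
v4: (5,-0.5) → rotate → (-3.54953,-3.55680) → ×s → (-7.50589,-7.52127) → (-7.51,-7.52)
v5: (-0.5,2) → rotate → (1.86543,-0.87759) → ×s → (3.94467,-1.85576) → (3.94,-1.86)
v6: (-3,2.5) → rotate → (3.83385,0.74270) → ×s → (8.10712,1.57053) → (8.11,1.57)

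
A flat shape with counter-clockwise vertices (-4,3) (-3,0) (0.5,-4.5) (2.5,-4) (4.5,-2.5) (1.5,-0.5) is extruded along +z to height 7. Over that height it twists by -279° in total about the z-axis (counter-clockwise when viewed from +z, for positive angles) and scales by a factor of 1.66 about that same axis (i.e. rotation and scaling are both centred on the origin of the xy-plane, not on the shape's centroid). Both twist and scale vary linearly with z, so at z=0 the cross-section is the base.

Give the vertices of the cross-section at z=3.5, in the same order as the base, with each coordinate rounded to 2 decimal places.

Cross-section at z=3.5: (6.64,0.42) (3.03,2.59) (-4.39,4.12) (-5.98,1.89) (-6.71,-1.36) (-1.95,-0.79)

t = z/height = 3.5/7 = 0.5
s = 1 + (scale-1)·z/height = 1 + (1.66-1)·3.5/7 = 1.330000
θ = twist·z/height = -279°·3.5/7 = -139.5000° = -2.434734 rad
cos θ = -0.760406, sin θ = -0.649448 (intermediates below are computed at full precision and shown rounded to 5 d.p.)
v1: (-4,3) → rotate → (4.98997,0.31657) → ×s → (6.63666,0.42104) → (6.64,0.42)
v2: (-3,0) → rotate → (2.28122,1.94834) → ×s → (3.03402,2.59130) → (3.03,2.59)
v3: (0.5,-4.5) → rotate → (-3.30272,3.09710) → ×s → (-4.39262,4.11915) → (-4.39,4.12)
v4: (2.5,-4) → rotate → (-4.49881,1.41800) → ×s → (-5.98341,1.88594) → (-5.98,1.89)
v5: (4.5,-2.5) → rotate → (-5.04545,-1.02150) → ×s → (-6.71044,-1.35860) → (-6.71,-1.36)
v6: (1.5,-0.5) → rotate → (-1.46533,-0.59397) → ×s → (-1.94889,-0.78998) → (-1.95,-0.79)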